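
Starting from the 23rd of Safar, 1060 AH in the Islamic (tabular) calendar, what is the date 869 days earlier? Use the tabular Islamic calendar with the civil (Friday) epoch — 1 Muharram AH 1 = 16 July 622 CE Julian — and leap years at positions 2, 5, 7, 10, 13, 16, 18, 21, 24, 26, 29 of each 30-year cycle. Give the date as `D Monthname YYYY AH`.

JDN of the 23rd of Safar, 1060 AH = 2323766.
2323766 − 869 = 2322897.
JDN 2322897 in the tabular Islamic calendar is 11 Ramadan 1057 AH.

11 Ramadan 1057 AH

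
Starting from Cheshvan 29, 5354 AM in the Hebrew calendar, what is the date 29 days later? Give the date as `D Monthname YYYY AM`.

29 Kislev 5354 AM

Counting 29 days forward from JDN 2303219 reaches JDN 2303248, which is 29 Kislev 5354 AM.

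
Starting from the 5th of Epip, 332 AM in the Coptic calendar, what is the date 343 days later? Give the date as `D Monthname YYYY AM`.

13 Paoni 333 AM

The starting date is JDN 1946232; 1946232 + 343 = 1946575.
JDN 1946575 corresponds to 13 Paoni 333 AM.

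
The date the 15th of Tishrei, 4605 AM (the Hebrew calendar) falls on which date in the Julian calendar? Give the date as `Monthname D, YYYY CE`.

September 30, 844 CE

Julian Day Number of the source date = 2029602.
Converting JDN 2029602 to the Julian calendar gives 30 September 844 CE.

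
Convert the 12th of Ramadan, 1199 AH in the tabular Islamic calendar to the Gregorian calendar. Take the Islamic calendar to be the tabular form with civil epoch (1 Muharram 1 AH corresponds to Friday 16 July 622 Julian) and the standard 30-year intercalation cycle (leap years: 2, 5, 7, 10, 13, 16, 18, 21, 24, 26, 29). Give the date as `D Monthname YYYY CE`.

Julian Day Number of the source date = 2373218.
Converting JDN 2373218 to the Gregorian calendar gives 19 July 1785 CE.

19 July 1785 CE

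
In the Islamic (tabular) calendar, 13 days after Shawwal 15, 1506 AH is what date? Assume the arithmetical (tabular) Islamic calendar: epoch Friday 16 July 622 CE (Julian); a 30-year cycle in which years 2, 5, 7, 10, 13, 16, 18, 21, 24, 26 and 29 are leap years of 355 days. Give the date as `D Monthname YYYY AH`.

28 Shawwal 1506 AH

Counting 13 days forward from JDN 2482042 reaches JDN 2482055, which is 28 Shawwal 1506 AH.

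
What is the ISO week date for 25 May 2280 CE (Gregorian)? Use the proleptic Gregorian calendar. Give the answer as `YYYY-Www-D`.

The weekday is Tuesday (ISO weekday 2).
That Tuesday belongs to ISO week 22 of ISO year 2280.

2280-W22-2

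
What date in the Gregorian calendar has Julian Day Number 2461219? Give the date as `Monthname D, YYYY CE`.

Counting from JDN 2299161 = 15 Oct 1582 gives an offset of 162058 days.

June 27, 2026 CE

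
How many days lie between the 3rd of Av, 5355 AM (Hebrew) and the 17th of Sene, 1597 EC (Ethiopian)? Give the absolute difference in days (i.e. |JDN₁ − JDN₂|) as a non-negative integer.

First date → JDN 2303811; second date → JDN 2307446.
The interval is |2303811 − 2307446| = 3635 days.

3635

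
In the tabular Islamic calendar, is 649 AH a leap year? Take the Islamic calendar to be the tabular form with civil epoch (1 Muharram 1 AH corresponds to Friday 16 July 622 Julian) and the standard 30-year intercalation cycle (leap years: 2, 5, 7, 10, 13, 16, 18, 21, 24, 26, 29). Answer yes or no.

Year 649 AH is year 19 of its 30-year cycle; leap positions are 2, 5, 7, 10, 13, 16, 18, 21, 24, 26, 29, so it is a common year (354 days).

no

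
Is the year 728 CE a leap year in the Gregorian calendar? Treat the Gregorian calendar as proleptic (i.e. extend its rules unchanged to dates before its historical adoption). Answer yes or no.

yes

728 is divisible by 4 and not by 100, so it is a leap year.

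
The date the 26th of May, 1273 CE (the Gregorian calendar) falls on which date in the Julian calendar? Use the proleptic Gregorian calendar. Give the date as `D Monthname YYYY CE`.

19 May 1273 CE

At this point the Julian calendar is 7 days behind the Gregorian.
26 May 1273 Gregorian − 7 days → 19 May 1273 Julian.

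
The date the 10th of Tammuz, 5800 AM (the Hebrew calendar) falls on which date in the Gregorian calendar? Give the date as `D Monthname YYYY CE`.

21 June 2040 CE

Both dates share Julian Day Number 2466327; in the Gregorian calendar that is 21 June 2040 CE.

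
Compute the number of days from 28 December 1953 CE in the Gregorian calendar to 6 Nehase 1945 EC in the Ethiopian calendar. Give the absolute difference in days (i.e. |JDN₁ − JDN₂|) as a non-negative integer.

First date → JDN 2434740; second date → JDN 2434602.
The interval is |2434740 − 2434602| = 138 days.

138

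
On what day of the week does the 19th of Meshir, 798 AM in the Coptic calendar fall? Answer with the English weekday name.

Sunday

This is JDN 2116302 (19 February 1082 Gregorian).
JDN 2116302 mod 7 = 6, and JDN 0 was a Monday, so this is a Sunday.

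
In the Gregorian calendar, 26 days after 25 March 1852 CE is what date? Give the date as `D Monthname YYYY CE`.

20 April 1852 CE

The starting date is JDN 2397573; 2397573 + 26 = 2397599.
JDN 2397599 corresponds to 20 April 1852 CE.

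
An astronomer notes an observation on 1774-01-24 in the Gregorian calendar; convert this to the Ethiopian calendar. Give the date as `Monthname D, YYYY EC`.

Both dates share Julian Day Number 2369024; in the Ethiopian calendar that is 18 Tir 1766 EC.

Tir 18, 1766 EC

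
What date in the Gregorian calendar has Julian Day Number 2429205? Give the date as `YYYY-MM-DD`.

1938-11-02

JDN 2451545 is 1 Jan 2000; 2429205 is −22340 days from there.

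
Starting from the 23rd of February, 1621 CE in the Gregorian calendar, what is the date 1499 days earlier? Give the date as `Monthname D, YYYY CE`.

January 16, 1617 CE

The starting date is JDN 2313172; 2313172 − 1499 = 2311673.
JDN 2311673 corresponds to January 16, 1617 CE.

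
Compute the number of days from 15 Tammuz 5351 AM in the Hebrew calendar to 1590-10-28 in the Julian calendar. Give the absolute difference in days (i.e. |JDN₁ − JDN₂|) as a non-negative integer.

242

First date → JDN 2302348; second date → JDN 2302106.
The interval is |2302348 − 2302106| = 242 days.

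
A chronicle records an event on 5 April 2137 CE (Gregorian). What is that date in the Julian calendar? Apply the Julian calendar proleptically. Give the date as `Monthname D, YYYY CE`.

At this point the Julian calendar is 14 days behind the Gregorian.
5 April 2137 Gregorian − 14 days → 22 March 2137 Julian.

March 22, 2137 CE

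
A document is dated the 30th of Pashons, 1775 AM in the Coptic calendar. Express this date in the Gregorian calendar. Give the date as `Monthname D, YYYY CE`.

June 7, 2059 CE

Both dates share Julian Day Number 2473252; in the Gregorian calendar that is 7 June 2059 CE.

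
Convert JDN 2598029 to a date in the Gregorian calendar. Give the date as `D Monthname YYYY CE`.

22 January 2401 CE

JDN 2451545 is 1 Jan 2000; 2598029 is +146484 days from there.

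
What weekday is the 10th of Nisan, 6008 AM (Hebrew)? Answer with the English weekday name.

This is JDN 2542219 (4 April 2248 Gregorian).
JDN 2542219 mod 7 = 1, and JDN 0 was a Monday, so this is a Tuesday.

Tuesday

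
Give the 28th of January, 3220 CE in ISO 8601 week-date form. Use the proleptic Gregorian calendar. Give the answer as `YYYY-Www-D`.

The weekday is Tuesday (ISO weekday 2).
That Tuesday belongs to ISO week 5 of ISO year 3220.

3220-W05-2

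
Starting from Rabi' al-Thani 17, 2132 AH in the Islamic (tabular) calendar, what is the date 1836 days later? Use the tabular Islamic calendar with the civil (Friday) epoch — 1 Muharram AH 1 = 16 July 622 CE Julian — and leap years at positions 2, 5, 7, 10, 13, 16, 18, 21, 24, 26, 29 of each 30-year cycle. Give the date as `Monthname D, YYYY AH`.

Jumada al-Thani 22, 2137 AH

JDN of Rabi' al-Thani 17, 2132 AH = 2703700.
2703700 + 1836 = 2705536.
JDN 2705536 in the tabular Islamic calendar is Jumada al-Thani 22, 2137 AH.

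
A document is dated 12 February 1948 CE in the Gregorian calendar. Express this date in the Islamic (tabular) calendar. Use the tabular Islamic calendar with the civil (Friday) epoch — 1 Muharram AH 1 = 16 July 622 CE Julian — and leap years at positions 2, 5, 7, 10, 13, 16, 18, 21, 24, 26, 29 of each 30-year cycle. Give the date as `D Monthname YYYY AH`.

Both dates share Julian Day Number 2432594; in the tabular Islamic calendar that is 1 Rabi' al-Thani 1367 AH.

1 Rabi' al-Thani 1367 AH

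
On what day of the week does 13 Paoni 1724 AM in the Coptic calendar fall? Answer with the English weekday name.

Friday

In the Gregorian calendar this is 20 June 2008 (JDN 2454638).
2454638 ≡ 4 (mod 7); counting from Monday = 0 gives Friday.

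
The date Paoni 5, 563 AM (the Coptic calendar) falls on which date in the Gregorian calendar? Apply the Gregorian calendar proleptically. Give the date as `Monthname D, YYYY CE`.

Julian Day Number of the source date = 2030574.
Converting JDN 2030574 to the Gregorian calendar gives 3 June 847 CE.

June 3, 847 CE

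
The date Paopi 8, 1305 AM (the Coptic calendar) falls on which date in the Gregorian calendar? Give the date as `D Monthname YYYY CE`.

Both dates share Julian Day Number 2301353; in the Gregorian calendar that is 15 October 1588 CE.

15 October 1588 CE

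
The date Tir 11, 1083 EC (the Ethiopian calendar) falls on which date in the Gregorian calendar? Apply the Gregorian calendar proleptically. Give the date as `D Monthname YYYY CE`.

Both dates share Julian Day Number 2119551; in the Gregorian calendar that is 12 January 1091 CE.

12 January 1091 CE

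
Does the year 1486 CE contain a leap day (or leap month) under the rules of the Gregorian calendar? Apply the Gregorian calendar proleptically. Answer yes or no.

no

1486 is not divisible by 4, so it is a common year.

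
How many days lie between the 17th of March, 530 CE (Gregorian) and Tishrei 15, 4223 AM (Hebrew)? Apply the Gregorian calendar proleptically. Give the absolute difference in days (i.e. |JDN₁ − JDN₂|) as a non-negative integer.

24644

JDN of the first date = 1914714.
JDN of the second date = 1890070.
|1890070 − 1914714| = 24644.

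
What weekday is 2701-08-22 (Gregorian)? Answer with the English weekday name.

Since JDN mod 7 = 3 (0 = Monday), the day is Thursday.

Thursday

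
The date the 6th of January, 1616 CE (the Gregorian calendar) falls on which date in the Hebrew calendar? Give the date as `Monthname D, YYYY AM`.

Tevet 16, 5376 AM

Both dates share Julian Day Number 2311297; in the Hebrew calendar that is 16 Tevet 5376 AM.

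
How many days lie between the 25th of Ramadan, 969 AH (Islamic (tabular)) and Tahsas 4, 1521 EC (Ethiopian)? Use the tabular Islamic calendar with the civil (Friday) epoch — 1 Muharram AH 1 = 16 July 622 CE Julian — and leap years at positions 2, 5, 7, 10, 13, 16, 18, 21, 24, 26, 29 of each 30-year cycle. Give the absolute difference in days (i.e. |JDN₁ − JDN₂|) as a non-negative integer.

First date → JDN 2291727; second date → JDN 2279494.
The interval is |2291727 − 2279494| = 12233 days.

12233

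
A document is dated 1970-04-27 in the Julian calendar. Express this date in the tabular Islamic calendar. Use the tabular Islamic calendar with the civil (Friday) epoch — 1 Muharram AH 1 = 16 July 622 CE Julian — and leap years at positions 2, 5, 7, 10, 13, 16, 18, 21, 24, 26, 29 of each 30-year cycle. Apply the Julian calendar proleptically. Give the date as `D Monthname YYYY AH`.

4 Rabi' al-Awwal 1390 AH

The source date corresponds to 10 May 1970 in the Gregorian calendar (JDN 2440717).
That day falls on 4 Rabi' al-Awwal 1390 AH in the tabular Islamic calendar.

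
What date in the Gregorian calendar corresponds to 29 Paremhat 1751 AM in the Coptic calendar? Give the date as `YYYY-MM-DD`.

Julian Day Number of the source date = 2464425.
Converting JDN 2464425 to the Gregorian calendar gives 7 April 2035 CE.

2035-04-07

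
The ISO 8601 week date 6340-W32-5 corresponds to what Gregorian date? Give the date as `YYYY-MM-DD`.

6340-08-09

ISO week 1 of 6340 is the week containing the first Thursday of 6340.
Week 32, day 5 (Friday) lands on 6340-08-09.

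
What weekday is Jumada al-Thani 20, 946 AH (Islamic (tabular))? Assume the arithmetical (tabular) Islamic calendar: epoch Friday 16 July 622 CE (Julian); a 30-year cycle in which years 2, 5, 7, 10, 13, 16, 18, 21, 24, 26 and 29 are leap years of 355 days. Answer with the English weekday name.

Equivalently 12 November 1539 Gregorian, JDN 2283483.
2283483 ≡ 6 (mod 7); counting from Monday = 0 gives Sunday.

Sunday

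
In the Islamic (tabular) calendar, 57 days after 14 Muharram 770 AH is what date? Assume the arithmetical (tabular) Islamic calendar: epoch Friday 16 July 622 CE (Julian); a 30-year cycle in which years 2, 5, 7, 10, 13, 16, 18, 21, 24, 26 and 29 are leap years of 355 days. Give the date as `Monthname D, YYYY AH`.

Rabi' al-Awwal 12, 770 AH

Counting 57 days forward from JDN 2220961 reaches JDN 2221018, which is Rabi' al-Awwal 12, 770 AH.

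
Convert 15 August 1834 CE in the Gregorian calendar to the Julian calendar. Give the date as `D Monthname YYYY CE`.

At this point the Julian calendar is 12 days behind the Gregorian.
15 August 1834 Gregorian − 12 days → 3 August 1834 Julian.

3 August 1834 CE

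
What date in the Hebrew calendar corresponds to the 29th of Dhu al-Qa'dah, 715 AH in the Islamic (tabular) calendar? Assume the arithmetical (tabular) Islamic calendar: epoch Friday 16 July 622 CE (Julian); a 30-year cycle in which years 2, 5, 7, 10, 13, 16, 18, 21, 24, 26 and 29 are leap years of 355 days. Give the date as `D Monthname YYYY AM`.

Julian Day Number of the source date = 2201781.
Converting JDN 2201781 to the Hebrew calendar gives 30 Adar I 5076 AM.

30 Adar I 5076 AM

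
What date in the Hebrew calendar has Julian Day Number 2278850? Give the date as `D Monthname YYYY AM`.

JDN 2278850 is 7 March 1527 in the proleptic Gregorian calendar.
In the Hebrew calendar that day is 24 Adar 5287 AM.

24 Adar 5287 AM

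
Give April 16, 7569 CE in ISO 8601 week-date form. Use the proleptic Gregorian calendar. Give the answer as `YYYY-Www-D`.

The weekday is Wednesday (ISO weekday 3).
That Wednesday belongs to ISO week 16 of ISO year 7569.

7569-W16-3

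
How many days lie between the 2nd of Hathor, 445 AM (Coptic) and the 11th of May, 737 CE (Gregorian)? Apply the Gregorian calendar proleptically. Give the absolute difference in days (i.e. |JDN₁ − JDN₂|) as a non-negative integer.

3112

JDN of the first date = 1987262.
JDN of the second date = 1990374.
|1990374 − 1987262| = 3112.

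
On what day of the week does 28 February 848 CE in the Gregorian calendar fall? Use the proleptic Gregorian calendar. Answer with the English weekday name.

Friday

2030844 ≡ 4 (mod 7); counting from Monday = 0 gives Friday.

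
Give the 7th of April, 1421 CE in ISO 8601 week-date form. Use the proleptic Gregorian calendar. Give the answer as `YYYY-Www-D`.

1421-W14-6

The weekday is Saturday (ISO weekday 6).
That Saturday belongs to ISO week 14 of ISO year 1421.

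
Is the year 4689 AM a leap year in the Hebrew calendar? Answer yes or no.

Hebrew year 4689 is year 15 of its 19-year Metonic cycle; leap years are at positions 3, 6, 8, 11, 14, 17, 19, so it is a common year (12 months).

no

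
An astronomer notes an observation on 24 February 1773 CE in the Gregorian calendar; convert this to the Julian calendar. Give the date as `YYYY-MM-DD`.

1773-02-13

For dates in this range the Gregorian date is 11 days ahead of the Julian.
24 February 1773 Gregorian − 11 days → 13 February 1773 Julian.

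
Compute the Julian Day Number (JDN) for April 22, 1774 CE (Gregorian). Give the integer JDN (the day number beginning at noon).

JDN 2451545 is 1 January 2000 CE (Gregorian); the target day is −82433 days from there, so JDN = 2369112.

2369112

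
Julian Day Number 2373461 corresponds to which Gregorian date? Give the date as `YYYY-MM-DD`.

JDN 2451545 is 1 Jan 2000; 2373461 is −78084 days from there.

1786-03-19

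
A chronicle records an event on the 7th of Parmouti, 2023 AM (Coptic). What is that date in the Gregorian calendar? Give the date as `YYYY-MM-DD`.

Julian Day Number of the source date = 2563781.
Converting JDN 2563781 to the Gregorian calendar gives 18 April 2307 CE.

2307-04-18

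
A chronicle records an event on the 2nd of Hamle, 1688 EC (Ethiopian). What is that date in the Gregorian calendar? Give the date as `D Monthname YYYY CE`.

Both dates share Julian Day Number 2340699; in the Gregorian calendar that is 6 July 1696 CE.

6 July 1696 CE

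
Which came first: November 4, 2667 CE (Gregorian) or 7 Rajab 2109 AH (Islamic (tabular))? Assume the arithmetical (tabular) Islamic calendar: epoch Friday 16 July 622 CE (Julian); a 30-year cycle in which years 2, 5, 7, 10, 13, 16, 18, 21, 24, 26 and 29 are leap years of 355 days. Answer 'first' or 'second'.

First date → JDN 2695469; second date → JDN 2695628.
JDN 2695469 < JDN 2695628, so the first date is earlier.

first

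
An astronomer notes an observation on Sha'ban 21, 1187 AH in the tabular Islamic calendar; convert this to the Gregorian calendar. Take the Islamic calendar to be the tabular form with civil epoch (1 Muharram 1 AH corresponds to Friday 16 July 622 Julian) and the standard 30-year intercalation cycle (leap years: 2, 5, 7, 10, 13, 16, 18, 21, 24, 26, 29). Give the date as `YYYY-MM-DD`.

1773-11-07

Both dates share Julian Day Number 2368946; in the Gregorian calendar that is 7 November 1773 CE.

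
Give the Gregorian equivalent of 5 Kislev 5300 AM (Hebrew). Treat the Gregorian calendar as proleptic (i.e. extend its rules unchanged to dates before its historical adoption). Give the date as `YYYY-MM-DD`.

Both dates share Julian Day Number 2283497; in the Gregorian calendar that is 26 November 1539 CE.

1539-11-26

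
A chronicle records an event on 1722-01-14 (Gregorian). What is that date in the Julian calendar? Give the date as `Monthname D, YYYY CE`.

The Julian–Gregorian offset here is 11 days (Julian trailing).
14 January 1722 Gregorian − 11 days → 3 January 1722 Julian.

January 3, 1722 CE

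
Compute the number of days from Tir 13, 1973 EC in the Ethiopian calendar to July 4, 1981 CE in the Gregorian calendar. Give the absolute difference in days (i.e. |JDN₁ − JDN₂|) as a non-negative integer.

164

JDN of the first date = 2444626.
JDN of the second date = 2444790.
|2444790 − 2444626| = 164.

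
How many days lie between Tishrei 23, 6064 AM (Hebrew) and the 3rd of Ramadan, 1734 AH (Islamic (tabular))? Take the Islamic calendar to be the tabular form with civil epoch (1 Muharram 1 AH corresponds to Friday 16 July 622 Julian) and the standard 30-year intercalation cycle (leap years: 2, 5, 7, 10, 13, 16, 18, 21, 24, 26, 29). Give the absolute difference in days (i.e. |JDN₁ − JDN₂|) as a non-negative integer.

304

First date → JDN 2562491; second date → JDN 2562795.
The interval is |2562491 − 2562795| = 304 days.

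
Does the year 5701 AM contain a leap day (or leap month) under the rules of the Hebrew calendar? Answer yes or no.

Hebrew year 5701 is year 1 of its 19-year Metonic cycle; leap years are at positions 3, 6, 8, 11, 14, 17, 19, so it is a common year (12 months).

no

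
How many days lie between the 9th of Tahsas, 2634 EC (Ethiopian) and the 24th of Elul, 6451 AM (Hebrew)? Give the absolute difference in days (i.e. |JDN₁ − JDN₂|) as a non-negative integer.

JDN of the first date = 2686022.
JDN of the second date = 2704179.
|2704179 − 2686022| = 18157.

18157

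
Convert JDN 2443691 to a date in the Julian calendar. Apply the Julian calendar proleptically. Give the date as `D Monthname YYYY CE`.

The Gregorian equivalent of JDN 2443691 is 1 July 1978.
In the Julian calendar that day is 18 June 1978 CE.

18 June 1978 CE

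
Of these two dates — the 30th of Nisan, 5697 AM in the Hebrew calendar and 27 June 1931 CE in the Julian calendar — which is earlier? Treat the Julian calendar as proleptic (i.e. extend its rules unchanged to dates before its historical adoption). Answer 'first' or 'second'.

The two dates have Julian Day Numbers 2428635 and 2426533 respectively.
Since 2426533 < 2428635, the second date comes first.

second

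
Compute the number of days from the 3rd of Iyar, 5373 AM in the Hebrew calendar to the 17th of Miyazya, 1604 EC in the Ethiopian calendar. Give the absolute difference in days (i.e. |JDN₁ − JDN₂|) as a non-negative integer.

First date → JDN 2310310; second date → JDN 2309943.
The interval is |2310310 − 2309943| = 367 days.

367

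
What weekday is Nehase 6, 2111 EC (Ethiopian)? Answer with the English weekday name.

Equivalently 13 August 2119 Gregorian, JDN 2495233.
2495233 ≡ 6 (mod 7); counting from Monday = 0 gives Sunday.

Sunday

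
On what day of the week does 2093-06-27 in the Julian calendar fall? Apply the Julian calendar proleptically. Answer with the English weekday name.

Equivalently 10 July 2093 Gregorian, JDN 2485704.
JDN 2485704 mod 7 = 4, and JDN 0 was a Monday, so this is a Friday.

Friday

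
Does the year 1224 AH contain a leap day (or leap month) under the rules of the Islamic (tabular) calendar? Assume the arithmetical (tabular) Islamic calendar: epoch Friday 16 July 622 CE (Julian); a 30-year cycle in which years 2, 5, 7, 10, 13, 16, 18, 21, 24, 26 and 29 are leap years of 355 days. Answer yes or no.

yes

Year 1224 AH is year 24 of its 30-year cycle; leap positions are 2, 5, 7, 10, 13, 16, 18, 21, 24, 26, 29, so it is a leap year (355 days).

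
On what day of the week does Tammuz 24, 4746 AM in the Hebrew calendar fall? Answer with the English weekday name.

Equivalently 9 July 986 Gregorian, JDN 2081379.
JDN 2081379 mod 7 = 6, and JDN 0 was a Monday, so this is a Sunday.

Sunday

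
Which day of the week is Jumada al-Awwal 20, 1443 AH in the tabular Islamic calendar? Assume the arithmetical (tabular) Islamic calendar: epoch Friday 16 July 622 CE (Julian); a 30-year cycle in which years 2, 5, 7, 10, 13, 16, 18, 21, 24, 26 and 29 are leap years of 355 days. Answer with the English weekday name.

This is JDN 2459574 (25 December 2021 Gregorian).
2459574 ≡ 5 (mod 7); counting from Monday = 0 gives Saturday.

Saturday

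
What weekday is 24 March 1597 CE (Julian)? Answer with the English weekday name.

Thursday

This is JDN 2304445 (3 April 1597 Gregorian).
JDN 2304445 mod 7 = 3, and JDN 0 was a Monday, so this is a Thursday.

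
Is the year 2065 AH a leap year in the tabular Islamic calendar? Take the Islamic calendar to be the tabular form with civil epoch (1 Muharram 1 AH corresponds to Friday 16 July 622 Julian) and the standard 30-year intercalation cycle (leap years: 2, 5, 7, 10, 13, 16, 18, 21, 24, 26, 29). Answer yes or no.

no

Year 2065 AH is year 25 of its 30-year cycle; leap positions are 2, 5, 7, 10, 13, 16, 18, 21, 24, 26, 29, so it is a common year (354 days).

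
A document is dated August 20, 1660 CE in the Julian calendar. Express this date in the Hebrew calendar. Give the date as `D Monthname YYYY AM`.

23 Elul 5420 AM

The source date corresponds to 30 August 1660 in the Gregorian calendar (JDN 2327605).
That day falls on 23 Elul 5420 AM in the Hebrew calendar.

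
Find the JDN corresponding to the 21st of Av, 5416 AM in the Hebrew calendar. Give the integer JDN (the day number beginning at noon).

2326125

Equivalently 11 August 1656 (Gregorian).
JDN 2299161 is 15 October 1582 CE (Gregorian); the target day is +26964 days from there, so JDN = 2326125.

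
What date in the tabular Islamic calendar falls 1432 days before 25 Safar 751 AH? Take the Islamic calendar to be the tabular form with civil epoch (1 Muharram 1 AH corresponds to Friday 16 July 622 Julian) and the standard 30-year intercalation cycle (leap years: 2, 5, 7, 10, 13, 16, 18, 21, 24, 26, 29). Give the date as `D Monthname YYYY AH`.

10 Safar 747 AH

JDN of 25 Safar 751 AH = 2214269.
2214269 − 1432 = 2212837.
JDN 2212837 in the tabular Islamic calendar is 10 Safar 747 AH.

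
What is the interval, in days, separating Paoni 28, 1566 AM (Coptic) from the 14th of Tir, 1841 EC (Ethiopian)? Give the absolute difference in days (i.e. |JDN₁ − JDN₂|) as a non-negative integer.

JDN of the first date = 2396943.
JDN of the second date = 2396414.
|2396414 − 2396943| = 529.

529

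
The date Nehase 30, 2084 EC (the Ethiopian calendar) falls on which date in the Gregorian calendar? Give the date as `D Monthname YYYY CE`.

Both dates share Julian Day Number 2485396; in the Gregorian calendar that is 5 September 2092 CE.

5 September 2092 CE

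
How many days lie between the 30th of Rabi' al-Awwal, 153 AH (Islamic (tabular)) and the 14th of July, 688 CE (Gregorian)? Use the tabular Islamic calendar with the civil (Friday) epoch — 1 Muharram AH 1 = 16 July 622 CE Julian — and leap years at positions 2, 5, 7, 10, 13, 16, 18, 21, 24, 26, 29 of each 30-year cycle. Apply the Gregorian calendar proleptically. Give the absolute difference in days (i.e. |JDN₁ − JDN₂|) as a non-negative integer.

29850

JDN of the first date = 2002392.
JDN of the second date = 1972542.
|1972542 − 2002392| = 29850.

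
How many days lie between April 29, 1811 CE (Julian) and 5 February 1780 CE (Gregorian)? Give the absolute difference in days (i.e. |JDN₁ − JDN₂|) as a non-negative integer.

11417

First date → JDN 2382644; second date → JDN 2371227.
The interval is |2382644 − 2371227| = 11417 days.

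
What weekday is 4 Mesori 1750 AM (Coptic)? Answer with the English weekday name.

Thursday

Equivalently 10 August 2034 Gregorian, JDN 2464185.
Since JDN mod 7 = 3 (0 = Monday), the day is Thursday.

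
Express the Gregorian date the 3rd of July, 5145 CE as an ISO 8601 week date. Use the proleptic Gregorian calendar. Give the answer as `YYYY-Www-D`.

5145-W27-2

The weekday is Tuesday (ISO weekday 2).
That Tuesday belongs to ISO week 27 of ISO year 5145.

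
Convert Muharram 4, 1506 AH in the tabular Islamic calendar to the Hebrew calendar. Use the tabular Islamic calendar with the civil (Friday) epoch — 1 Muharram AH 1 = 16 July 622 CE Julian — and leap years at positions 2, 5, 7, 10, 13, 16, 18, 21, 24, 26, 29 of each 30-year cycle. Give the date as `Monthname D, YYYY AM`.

Both dates share Julian Day Number 2481765; in the Hebrew calendar that is 4 Tishrei 5843 AM.

Tishrei 4, 5843 AM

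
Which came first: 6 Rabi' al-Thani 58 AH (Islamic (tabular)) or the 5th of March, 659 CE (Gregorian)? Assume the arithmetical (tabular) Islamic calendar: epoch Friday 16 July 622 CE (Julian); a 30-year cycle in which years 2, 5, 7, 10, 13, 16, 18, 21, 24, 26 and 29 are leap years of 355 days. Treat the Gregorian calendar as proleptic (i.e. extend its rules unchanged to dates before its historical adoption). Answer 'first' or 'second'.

The two dates have Julian Day Numbers 1968733 and 1961818 respectively.
Since 1961818 < 1968733, the second date comes first.

second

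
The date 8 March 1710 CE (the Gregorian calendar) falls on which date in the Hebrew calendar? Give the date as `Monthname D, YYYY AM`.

Adar II 6, 5470 AM

Julian Day Number of the source date = 2345691.
Converting JDN 2345691 to the Hebrew calendar gives 6 Adar II 5470 AM.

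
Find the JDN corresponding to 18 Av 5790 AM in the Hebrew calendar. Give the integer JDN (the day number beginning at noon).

In the Gregorian calendar the same day is 17 August 2030.
JDN 2451545 is 1 January 2000 CE (Gregorian); the target day is +11186 days from there, so JDN = 2462731.

2462731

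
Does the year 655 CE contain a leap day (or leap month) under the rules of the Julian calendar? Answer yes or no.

no

655 mod 4 = 3, so it is a common year in the Julian calendar.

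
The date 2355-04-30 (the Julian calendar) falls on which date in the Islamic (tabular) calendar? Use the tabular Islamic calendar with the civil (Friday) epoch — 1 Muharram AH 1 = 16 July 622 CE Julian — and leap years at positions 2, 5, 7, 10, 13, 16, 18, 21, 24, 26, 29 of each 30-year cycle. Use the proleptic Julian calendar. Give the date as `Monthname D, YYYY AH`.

Muharram 3, 1787 AH

The source date corresponds to 16 May 2355 in the Gregorian calendar (JDN 2581341).
That day falls on 3 Muharram 1787 AH in the tabular Islamic calendar.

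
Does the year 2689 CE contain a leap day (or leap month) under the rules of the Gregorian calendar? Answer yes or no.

2689 is not divisible by 4, so it is a common year.

no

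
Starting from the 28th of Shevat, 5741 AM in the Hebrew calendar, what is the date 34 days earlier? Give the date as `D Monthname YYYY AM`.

23 Tevet 5741 AM

The starting date is JDN 2444638; 2444638 − 34 = 2444604.
JDN 2444604 corresponds to 23 Tevet 5741 AM.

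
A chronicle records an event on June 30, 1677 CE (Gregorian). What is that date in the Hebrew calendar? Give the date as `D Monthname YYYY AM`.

30 Sivan 5437 AM

Julian Day Number of the source date = 2333753.
Converting JDN 2333753 to the Hebrew calendar gives 30 Sivan 5437 AM.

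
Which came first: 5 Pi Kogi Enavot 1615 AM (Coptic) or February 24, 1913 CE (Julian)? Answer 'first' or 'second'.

first

Converting both to JDN: 2414907 vs 2419836; the smaller is the first.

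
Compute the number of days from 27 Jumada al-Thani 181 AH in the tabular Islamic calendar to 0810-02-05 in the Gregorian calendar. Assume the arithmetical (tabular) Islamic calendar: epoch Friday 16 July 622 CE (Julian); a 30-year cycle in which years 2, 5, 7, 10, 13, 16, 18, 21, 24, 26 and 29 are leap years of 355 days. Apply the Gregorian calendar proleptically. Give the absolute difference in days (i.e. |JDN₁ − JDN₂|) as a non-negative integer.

4542

First date → JDN 2012400; second date → JDN 2016942.
The interval is |2012400 − 2016942| = 4542 days.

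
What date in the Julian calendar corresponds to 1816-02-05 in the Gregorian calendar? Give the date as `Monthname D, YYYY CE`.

January 24, 1816 CE

At this point the Julian calendar is 12 days behind the Gregorian.
5 February 1816 Gregorian − 12 days → 24 January 1816 Julian.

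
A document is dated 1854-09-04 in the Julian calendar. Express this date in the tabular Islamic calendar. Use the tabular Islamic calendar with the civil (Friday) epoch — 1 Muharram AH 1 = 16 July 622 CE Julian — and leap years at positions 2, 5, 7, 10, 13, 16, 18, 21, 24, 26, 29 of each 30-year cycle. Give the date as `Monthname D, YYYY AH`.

Julian Day Number of the source date = 2398478.
Converting JDN 2398478 to the tabular Islamic calendar gives 23 Dhu al-Hijjah 1270 AH.

Dhu al-Hijjah 23, 1270 AH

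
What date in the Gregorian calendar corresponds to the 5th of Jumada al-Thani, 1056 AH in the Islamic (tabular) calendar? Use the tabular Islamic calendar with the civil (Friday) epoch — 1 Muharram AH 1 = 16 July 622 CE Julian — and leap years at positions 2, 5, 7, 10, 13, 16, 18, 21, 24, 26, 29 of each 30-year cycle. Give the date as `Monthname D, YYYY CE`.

July 19, 1646 CE

Both dates share Julian Day Number 2322449; in the Gregorian calendar that is 19 July 1646 CE.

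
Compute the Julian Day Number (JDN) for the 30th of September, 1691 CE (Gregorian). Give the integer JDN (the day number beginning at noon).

JDN 2400001 is 17 November 1858 CE (Gregorian), MJD 0; the target day is −61043 days from there, so JDN = 2338958.

2338958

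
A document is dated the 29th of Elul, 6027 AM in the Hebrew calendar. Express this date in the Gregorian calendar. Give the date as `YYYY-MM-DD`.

2267-09-20

Both dates share Julian Day Number 2549327; in the Gregorian calendar that is 20 September 2267 CE.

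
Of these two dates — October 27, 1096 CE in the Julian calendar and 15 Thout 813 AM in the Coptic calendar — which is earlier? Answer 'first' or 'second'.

second

Converting both to JDN: 2121672 vs 2121627; the smaller is the second.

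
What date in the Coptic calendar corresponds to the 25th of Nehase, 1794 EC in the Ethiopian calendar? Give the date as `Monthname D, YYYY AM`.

Mesori 25, 1518 AM

Both dates share Julian Day Number 2379468; in the Coptic calendar that is 25 Mesori 1518 AM.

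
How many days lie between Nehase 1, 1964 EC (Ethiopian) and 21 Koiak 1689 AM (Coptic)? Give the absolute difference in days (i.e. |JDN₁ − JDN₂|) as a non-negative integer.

JDN of the first date = 2441537.
JDN of the second date = 2441682.
|2441682 − 2441537| = 145.

145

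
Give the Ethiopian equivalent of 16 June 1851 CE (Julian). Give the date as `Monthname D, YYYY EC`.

Sene 22, 1843 EC

Both dates share Julian Day Number 2397302; in the Ethiopian calendar that is 22 Sene 1843 EC.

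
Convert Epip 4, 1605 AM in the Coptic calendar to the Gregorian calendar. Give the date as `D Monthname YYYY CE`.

Julian Day Number of the source date = 2411194.
Converting JDN 2411194 to the Gregorian calendar gives 10 July 1889 CE.

10 July 1889 CE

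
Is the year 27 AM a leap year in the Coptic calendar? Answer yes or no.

27 mod 4 = 3; in the Coptic calendar a year is leap when year mod 4 = 3, so it is a leap year.

yes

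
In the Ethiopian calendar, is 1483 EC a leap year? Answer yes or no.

1483 mod 4 = 3; in the Ethiopian calendar a year is leap when year mod 4 = 3, so it is a leap year.

yes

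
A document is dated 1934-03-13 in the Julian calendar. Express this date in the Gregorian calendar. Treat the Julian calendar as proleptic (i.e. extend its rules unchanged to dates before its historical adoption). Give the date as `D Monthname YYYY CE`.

The Julian–Gregorian offset here is 13 days (Julian trailing).
13 March 1934 Julian + 13 days → 26 March 1934 Gregorian.

26 March 1934 CE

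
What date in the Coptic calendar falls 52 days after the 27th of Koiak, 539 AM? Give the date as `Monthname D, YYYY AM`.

The starting date is JDN 2021650; 2021650 + 52 = 2021702.
JDN 2021702 corresponds to Meshir 19, 539 AM.

Meshir 19, 539 AM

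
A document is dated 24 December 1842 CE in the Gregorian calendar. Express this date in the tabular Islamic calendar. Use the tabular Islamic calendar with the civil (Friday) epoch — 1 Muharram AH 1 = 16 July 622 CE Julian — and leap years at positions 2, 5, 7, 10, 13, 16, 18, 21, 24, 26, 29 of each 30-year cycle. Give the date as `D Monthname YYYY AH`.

Both dates share Julian Day Number 2394194; in the tabular Islamic calendar that is 21 Dhu al-Qa'dah 1258 AH.

21 Dhu al-Qa'dah 1258 AH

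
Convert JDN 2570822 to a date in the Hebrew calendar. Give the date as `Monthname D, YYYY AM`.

Tammuz 27, 6086 AM

JDN 2570822 is 28 July 2326 in the Gregorian calendar.
In the Hebrew calendar that day is Tammuz 27, 6086 AM.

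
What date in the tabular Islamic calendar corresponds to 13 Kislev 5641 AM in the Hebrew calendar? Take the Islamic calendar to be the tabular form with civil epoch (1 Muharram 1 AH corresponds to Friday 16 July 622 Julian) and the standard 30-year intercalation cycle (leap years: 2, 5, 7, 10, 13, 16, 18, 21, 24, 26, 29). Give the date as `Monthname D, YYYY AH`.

The source date corresponds to 16 November 1880 in the Gregorian calendar (JDN 2408036).
That day falls on 13 Dhu al-Hijjah 1297 AH in the tabular Islamic calendar.

Dhu al-Hijjah 13, 1297 AH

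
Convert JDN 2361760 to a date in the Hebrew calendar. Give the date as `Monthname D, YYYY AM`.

Adar 12, 5514 AM

JDN 2361760 is 6 March 1754 in the Gregorian calendar.
In the Hebrew calendar that day is Adar 12, 5514 AM.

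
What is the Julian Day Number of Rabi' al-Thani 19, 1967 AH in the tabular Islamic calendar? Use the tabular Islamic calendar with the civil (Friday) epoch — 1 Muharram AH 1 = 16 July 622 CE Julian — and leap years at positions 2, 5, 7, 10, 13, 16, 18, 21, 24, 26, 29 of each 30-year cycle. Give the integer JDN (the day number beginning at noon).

2645232

In the Gregorian calendar the same day is 19 April 2530.
JDN 2299161 is 15 October 1582 CE (Gregorian); the target day is +346071 days from there, so JDN = 2645232.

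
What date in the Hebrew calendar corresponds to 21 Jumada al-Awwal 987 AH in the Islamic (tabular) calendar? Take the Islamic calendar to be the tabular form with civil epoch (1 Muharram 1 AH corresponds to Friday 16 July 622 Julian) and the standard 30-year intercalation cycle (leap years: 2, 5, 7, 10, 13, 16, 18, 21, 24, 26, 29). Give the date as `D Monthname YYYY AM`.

22 Tammuz 5339 AM

The source date corresponds to 26 July 1579 in the proleptic Gregorian calendar (JDN 2297984).
That day falls on 22 Tammuz 5339 AM in the Hebrew calendar.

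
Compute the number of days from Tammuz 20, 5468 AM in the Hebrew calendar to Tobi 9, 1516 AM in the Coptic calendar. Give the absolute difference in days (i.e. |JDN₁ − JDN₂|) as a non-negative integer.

First date → JDN 2345083; second date → JDN 2378512.
The interval is |2345083 − 2378512| = 33429 days.

33429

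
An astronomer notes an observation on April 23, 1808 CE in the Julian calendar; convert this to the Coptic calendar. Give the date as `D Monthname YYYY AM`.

The source date corresponds to 5 May 1808 in the Gregorian calendar (JDN 2381543).
That day falls on 28 Parmouti 1524 AM in the Coptic calendar.

28 Parmouti 1524 AM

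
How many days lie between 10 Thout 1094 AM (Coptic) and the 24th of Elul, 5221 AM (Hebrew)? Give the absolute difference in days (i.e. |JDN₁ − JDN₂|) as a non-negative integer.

JDN of the first date = 2224257.
JDN of the second date = 2254930.
|2254930 − 2224257| = 30673.

30673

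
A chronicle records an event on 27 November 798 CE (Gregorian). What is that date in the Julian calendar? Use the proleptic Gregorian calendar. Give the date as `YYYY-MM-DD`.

0798-11-23

At this point the Julian calendar is 4 days behind the Gregorian.
27 November 798 Gregorian − 4 days → 23 November 798 Julian.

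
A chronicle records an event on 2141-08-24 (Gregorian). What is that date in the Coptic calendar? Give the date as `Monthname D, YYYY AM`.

Mesori 17, 1857 AM

Both dates share Julian Day Number 2503280; in the Coptic calendar that is 17 Mesori 1857 AM.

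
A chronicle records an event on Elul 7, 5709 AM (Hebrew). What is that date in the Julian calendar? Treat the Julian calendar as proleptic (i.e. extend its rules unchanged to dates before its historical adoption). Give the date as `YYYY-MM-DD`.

1949-08-19

The source date corresponds to 1 September 1949 in the Gregorian calendar (JDN 2433161).
That day falls on 19 August 1949 CE in the Julian calendar.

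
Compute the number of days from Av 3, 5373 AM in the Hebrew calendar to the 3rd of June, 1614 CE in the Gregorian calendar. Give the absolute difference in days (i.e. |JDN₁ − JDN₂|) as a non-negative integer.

317

JDN of the first date = 2310398.
JDN of the second date = 2310715.
|2310715 − 2310398| = 317.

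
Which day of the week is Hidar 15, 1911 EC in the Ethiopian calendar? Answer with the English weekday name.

Equivalently 24 November 1918 Gregorian, JDN 2421922.
JDN 2421922 mod 7 = 6, and JDN 0 was a Monday, so this is a Sunday.

Sunday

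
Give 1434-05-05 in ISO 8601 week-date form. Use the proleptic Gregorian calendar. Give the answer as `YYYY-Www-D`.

1434-W19-1

The weekday is Monday (ISO weekday 1).
That Monday belongs to ISO week 19 of ISO year 1434.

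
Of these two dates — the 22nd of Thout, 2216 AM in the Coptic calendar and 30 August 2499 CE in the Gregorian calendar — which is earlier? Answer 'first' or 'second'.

second

The two dates have Julian Day Numbers 2634080 and 2634043 respectively.
Since 2634043 < 2634080, the second date comes first.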